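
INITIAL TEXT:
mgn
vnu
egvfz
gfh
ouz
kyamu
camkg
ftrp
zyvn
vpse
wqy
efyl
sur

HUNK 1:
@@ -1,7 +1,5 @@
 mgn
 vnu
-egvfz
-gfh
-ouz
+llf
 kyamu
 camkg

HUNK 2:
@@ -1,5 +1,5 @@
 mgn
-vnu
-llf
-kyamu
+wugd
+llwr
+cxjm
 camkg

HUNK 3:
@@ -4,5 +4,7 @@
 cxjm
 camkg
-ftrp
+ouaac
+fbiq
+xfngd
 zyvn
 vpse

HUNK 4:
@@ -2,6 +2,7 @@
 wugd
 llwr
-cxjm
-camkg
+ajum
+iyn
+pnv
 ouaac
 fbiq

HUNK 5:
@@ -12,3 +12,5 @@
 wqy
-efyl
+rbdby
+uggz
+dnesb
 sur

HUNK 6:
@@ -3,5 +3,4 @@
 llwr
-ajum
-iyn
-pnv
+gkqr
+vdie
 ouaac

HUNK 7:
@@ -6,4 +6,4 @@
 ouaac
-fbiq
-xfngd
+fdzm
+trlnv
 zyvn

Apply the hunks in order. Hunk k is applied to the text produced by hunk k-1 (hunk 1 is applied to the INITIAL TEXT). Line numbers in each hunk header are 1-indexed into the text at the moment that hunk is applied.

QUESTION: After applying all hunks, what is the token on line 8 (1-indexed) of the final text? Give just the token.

Hunk 1: at line 1 remove [egvfz,gfh,ouz] add [llf] -> 11 lines: mgn vnu llf kyamu camkg ftrp zyvn vpse wqy efyl sur
Hunk 2: at line 1 remove [vnu,llf,kyamu] add [wugd,llwr,cxjm] -> 11 lines: mgn wugd llwr cxjm camkg ftrp zyvn vpse wqy efyl sur
Hunk 3: at line 4 remove [ftrp] add [ouaac,fbiq,xfngd] -> 13 lines: mgn wugd llwr cxjm camkg ouaac fbiq xfngd zyvn vpse wqy efyl sur
Hunk 4: at line 2 remove [cxjm,camkg] add [ajum,iyn,pnv] -> 14 lines: mgn wugd llwr ajum iyn pnv ouaac fbiq xfngd zyvn vpse wqy efyl sur
Hunk 5: at line 12 remove [efyl] add [rbdby,uggz,dnesb] -> 16 lines: mgn wugd llwr ajum iyn pnv ouaac fbiq xfngd zyvn vpse wqy rbdby uggz dnesb sur
Hunk 6: at line 3 remove [ajum,iyn,pnv] add [gkqr,vdie] -> 15 lines: mgn wugd llwr gkqr vdie ouaac fbiq xfngd zyvn vpse wqy rbdby uggz dnesb sur
Hunk 7: at line 6 remove [fbiq,xfngd] add [fdzm,trlnv] -> 15 lines: mgn wugd llwr gkqr vdie ouaac fdzm trlnv zyvn vpse wqy rbdby uggz dnesb sur
Final line 8: trlnv

Answer: trlnv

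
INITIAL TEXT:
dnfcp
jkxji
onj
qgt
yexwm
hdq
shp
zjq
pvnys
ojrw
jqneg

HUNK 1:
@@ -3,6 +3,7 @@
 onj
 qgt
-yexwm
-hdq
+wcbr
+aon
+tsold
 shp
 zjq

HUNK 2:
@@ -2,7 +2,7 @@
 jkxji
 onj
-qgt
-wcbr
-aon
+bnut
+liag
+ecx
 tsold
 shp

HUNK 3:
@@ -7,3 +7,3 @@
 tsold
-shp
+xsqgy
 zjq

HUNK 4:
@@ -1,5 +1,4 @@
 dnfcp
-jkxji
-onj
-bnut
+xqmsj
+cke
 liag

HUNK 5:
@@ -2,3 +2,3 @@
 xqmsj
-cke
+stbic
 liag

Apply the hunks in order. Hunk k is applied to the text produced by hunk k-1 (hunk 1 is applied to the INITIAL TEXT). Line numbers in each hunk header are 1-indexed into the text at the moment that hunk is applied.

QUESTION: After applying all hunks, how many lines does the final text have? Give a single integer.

Answer: 11

Derivation:
Hunk 1: at line 3 remove [yexwm,hdq] add [wcbr,aon,tsold] -> 12 lines: dnfcp jkxji onj qgt wcbr aon tsold shp zjq pvnys ojrw jqneg
Hunk 2: at line 2 remove [qgt,wcbr,aon] add [bnut,liag,ecx] -> 12 lines: dnfcp jkxji onj bnut liag ecx tsold shp zjq pvnys ojrw jqneg
Hunk 3: at line 7 remove [shp] add [xsqgy] -> 12 lines: dnfcp jkxji onj bnut liag ecx tsold xsqgy zjq pvnys ojrw jqneg
Hunk 4: at line 1 remove [jkxji,onj,bnut] add [xqmsj,cke] -> 11 lines: dnfcp xqmsj cke liag ecx tsold xsqgy zjq pvnys ojrw jqneg
Hunk 5: at line 2 remove [cke] add [stbic] -> 11 lines: dnfcp xqmsj stbic liag ecx tsold xsqgy zjq pvnys ojrw jqneg
Final line count: 11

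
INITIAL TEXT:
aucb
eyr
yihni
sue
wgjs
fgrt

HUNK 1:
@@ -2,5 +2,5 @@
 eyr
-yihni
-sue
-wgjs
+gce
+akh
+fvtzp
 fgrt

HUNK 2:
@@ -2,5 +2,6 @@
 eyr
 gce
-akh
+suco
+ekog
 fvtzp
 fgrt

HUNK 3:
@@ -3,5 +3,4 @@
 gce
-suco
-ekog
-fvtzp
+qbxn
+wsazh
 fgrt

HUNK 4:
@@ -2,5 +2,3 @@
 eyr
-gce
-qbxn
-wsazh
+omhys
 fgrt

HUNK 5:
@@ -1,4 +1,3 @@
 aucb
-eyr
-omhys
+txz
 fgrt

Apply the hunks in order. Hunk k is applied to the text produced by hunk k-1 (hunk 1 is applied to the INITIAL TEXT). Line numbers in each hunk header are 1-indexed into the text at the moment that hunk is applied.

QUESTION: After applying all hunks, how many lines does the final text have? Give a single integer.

Hunk 1: at line 2 remove [yihni,sue,wgjs] add [gce,akh,fvtzp] -> 6 lines: aucb eyr gce akh fvtzp fgrt
Hunk 2: at line 2 remove [akh] add [suco,ekog] -> 7 lines: aucb eyr gce suco ekog fvtzp fgrt
Hunk 3: at line 3 remove [suco,ekog,fvtzp] add [qbxn,wsazh] -> 6 lines: aucb eyr gce qbxn wsazh fgrt
Hunk 4: at line 2 remove [gce,qbxn,wsazh] add [omhys] -> 4 lines: aucb eyr omhys fgrt
Hunk 5: at line 1 remove [eyr,omhys] add [txz] -> 3 lines: aucb txz fgrt
Final line count: 3

Answer: 3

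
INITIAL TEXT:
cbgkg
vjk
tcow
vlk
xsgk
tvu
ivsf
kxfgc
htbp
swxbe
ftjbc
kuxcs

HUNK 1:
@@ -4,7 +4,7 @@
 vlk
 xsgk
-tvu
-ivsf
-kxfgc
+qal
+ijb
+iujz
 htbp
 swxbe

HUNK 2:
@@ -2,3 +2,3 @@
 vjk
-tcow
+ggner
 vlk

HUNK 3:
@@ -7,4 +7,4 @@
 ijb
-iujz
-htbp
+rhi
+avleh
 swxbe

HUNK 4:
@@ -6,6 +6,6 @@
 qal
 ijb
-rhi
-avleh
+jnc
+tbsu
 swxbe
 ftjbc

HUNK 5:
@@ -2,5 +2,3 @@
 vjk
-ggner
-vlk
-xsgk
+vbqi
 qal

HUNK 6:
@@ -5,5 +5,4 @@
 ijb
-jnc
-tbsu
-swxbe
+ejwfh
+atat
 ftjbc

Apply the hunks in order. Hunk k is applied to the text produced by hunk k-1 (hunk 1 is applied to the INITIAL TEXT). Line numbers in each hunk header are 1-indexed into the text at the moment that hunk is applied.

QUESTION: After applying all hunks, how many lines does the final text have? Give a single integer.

Hunk 1: at line 4 remove [tvu,ivsf,kxfgc] add [qal,ijb,iujz] -> 12 lines: cbgkg vjk tcow vlk xsgk qal ijb iujz htbp swxbe ftjbc kuxcs
Hunk 2: at line 2 remove [tcow] add [ggner] -> 12 lines: cbgkg vjk ggner vlk xsgk qal ijb iujz htbp swxbe ftjbc kuxcs
Hunk 3: at line 7 remove [iujz,htbp] add [rhi,avleh] -> 12 lines: cbgkg vjk ggner vlk xsgk qal ijb rhi avleh swxbe ftjbc kuxcs
Hunk 4: at line 6 remove [rhi,avleh] add [jnc,tbsu] -> 12 lines: cbgkg vjk ggner vlk xsgk qal ijb jnc tbsu swxbe ftjbc kuxcs
Hunk 5: at line 2 remove [ggner,vlk,xsgk] add [vbqi] -> 10 lines: cbgkg vjk vbqi qal ijb jnc tbsu swxbe ftjbc kuxcs
Hunk 6: at line 5 remove [jnc,tbsu,swxbe] add [ejwfh,atat] -> 9 lines: cbgkg vjk vbqi qal ijb ejwfh atat ftjbc kuxcs
Final line count: 9

Answer: 9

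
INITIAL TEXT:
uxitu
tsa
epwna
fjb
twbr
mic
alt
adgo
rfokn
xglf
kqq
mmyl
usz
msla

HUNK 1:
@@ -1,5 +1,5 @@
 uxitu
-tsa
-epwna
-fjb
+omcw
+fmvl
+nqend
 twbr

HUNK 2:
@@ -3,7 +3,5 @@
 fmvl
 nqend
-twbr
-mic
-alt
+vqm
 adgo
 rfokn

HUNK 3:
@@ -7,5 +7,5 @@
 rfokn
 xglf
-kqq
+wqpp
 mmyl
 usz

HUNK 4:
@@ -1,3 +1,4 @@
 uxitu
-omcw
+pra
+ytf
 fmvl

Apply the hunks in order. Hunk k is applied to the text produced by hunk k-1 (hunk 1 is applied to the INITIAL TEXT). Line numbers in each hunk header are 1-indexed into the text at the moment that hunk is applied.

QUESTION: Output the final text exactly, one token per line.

Hunk 1: at line 1 remove [tsa,epwna,fjb] add [omcw,fmvl,nqend] -> 14 lines: uxitu omcw fmvl nqend twbr mic alt adgo rfokn xglf kqq mmyl usz msla
Hunk 2: at line 3 remove [twbr,mic,alt] add [vqm] -> 12 lines: uxitu omcw fmvl nqend vqm adgo rfokn xglf kqq mmyl usz msla
Hunk 3: at line 7 remove [kqq] add [wqpp] -> 12 lines: uxitu omcw fmvl nqend vqm adgo rfokn xglf wqpp mmyl usz msla
Hunk 4: at line 1 remove [omcw] add [pra,ytf] -> 13 lines: uxitu pra ytf fmvl nqend vqm adgo rfokn xglf wqpp mmyl usz msla

Answer: uxitu
pra
ytf
fmvl
nqend
vqm
adgo
rfokn
xglf
wqpp
mmyl
usz
msla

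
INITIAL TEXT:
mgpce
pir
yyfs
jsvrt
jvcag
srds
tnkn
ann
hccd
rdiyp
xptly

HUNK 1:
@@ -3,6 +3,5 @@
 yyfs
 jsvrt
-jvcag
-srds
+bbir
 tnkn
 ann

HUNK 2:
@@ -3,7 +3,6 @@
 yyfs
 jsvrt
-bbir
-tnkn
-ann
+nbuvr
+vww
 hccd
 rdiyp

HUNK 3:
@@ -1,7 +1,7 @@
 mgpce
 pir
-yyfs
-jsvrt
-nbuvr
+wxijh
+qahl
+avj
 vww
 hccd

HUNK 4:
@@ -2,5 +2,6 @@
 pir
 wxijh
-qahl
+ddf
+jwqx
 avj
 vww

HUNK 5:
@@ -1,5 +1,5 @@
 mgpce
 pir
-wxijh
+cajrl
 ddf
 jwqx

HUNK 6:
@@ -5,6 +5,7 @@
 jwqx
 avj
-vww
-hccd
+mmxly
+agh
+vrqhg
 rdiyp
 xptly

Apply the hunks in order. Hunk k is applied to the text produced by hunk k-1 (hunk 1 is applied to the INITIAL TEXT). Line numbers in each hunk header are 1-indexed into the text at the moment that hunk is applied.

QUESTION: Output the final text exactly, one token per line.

Hunk 1: at line 3 remove [jvcag,srds] add [bbir] -> 10 lines: mgpce pir yyfs jsvrt bbir tnkn ann hccd rdiyp xptly
Hunk 2: at line 3 remove [bbir,tnkn,ann] add [nbuvr,vww] -> 9 lines: mgpce pir yyfs jsvrt nbuvr vww hccd rdiyp xptly
Hunk 3: at line 1 remove [yyfs,jsvrt,nbuvr] add [wxijh,qahl,avj] -> 9 lines: mgpce pir wxijh qahl avj vww hccd rdiyp xptly
Hunk 4: at line 2 remove [qahl] add [ddf,jwqx] -> 10 lines: mgpce pir wxijh ddf jwqx avj vww hccd rdiyp xptly
Hunk 5: at line 1 remove [wxijh] add [cajrl] -> 10 lines: mgpce pir cajrl ddf jwqx avj vww hccd rdiyp xptly
Hunk 6: at line 5 remove [vww,hccd] add [mmxly,agh,vrqhg] -> 11 lines: mgpce pir cajrl ddf jwqx avj mmxly agh vrqhg rdiyp xptly

Answer: mgpce
pir
cajrl
ddf
jwqx
avj
mmxly
agh
vrqhg
rdiyp
xptly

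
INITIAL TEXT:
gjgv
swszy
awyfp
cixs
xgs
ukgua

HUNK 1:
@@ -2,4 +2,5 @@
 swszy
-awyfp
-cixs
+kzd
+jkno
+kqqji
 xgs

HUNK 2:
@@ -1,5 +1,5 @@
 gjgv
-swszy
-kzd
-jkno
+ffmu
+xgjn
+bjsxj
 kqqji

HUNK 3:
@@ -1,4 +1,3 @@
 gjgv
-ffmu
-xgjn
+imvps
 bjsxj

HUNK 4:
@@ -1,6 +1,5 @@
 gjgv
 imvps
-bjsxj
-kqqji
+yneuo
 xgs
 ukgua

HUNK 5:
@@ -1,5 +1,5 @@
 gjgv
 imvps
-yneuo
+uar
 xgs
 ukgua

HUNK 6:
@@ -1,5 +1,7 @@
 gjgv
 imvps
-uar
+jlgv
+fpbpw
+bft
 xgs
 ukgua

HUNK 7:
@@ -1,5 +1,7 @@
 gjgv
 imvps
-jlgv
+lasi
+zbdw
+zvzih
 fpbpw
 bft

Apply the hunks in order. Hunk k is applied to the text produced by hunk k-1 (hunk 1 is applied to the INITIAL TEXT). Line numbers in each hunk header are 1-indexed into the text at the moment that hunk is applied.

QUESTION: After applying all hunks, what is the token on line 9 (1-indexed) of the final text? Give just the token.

Answer: ukgua

Derivation:
Hunk 1: at line 2 remove [awyfp,cixs] add [kzd,jkno,kqqji] -> 7 lines: gjgv swszy kzd jkno kqqji xgs ukgua
Hunk 2: at line 1 remove [swszy,kzd,jkno] add [ffmu,xgjn,bjsxj] -> 7 lines: gjgv ffmu xgjn bjsxj kqqji xgs ukgua
Hunk 3: at line 1 remove [ffmu,xgjn] add [imvps] -> 6 lines: gjgv imvps bjsxj kqqji xgs ukgua
Hunk 4: at line 1 remove [bjsxj,kqqji] add [yneuo] -> 5 lines: gjgv imvps yneuo xgs ukgua
Hunk 5: at line 1 remove [yneuo] add [uar] -> 5 lines: gjgv imvps uar xgs ukgua
Hunk 6: at line 1 remove [uar] add [jlgv,fpbpw,bft] -> 7 lines: gjgv imvps jlgv fpbpw bft xgs ukgua
Hunk 7: at line 1 remove [jlgv] add [lasi,zbdw,zvzih] -> 9 lines: gjgv imvps lasi zbdw zvzih fpbpw bft xgs ukgua
Final line 9: ukgua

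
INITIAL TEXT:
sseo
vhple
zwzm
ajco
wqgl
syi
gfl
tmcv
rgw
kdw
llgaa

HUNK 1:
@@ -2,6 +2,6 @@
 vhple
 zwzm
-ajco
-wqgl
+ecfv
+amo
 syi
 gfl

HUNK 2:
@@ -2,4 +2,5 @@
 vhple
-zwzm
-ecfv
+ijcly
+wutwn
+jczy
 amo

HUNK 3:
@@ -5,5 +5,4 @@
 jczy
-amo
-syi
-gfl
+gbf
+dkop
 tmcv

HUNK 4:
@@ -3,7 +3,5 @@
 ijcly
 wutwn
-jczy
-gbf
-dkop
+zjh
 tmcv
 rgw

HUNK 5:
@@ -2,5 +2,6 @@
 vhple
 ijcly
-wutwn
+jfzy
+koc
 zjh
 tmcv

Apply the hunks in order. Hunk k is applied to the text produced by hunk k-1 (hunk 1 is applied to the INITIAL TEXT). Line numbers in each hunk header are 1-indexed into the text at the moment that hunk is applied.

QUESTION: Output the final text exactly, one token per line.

Hunk 1: at line 2 remove [ajco,wqgl] add [ecfv,amo] -> 11 lines: sseo vhple zwzm ecfv amo syi gfl tmcv rgw kdw llgaa
Hunk 2: at line 2 remove [zwzm,ecfv] add [ijcly,wutwn,jczy] -> 12 lines: sseo vhple ijcly wutwn jczy amo syi gfl tmcv rgw kdw llgaa
Hunk 3: at line 5 remove [amo,syi,gfl] add [gbf,dkop] -> 11 lines: sseo vhple ijcly wutwn jczy gbf dkop tmcv rgw kdw llgaa
Hunk 4: at line 3 remove [jczy,gbf,dkop] add [zjh] -> 9 lines: sseo vhple ijcly wutwn zjh tmcv rgw kdw llgaa
Hunk 5: at line 2 remove [wutwn] add [jfzy,koc] -> 10 lines: sseo vhple ijcly jfzy koc zjh tmcv rgw kdw llgaa

Answer: sseo
vhple
ijcly
jfzy
koc
zjh
tmcv
rgw
kdw
llgaa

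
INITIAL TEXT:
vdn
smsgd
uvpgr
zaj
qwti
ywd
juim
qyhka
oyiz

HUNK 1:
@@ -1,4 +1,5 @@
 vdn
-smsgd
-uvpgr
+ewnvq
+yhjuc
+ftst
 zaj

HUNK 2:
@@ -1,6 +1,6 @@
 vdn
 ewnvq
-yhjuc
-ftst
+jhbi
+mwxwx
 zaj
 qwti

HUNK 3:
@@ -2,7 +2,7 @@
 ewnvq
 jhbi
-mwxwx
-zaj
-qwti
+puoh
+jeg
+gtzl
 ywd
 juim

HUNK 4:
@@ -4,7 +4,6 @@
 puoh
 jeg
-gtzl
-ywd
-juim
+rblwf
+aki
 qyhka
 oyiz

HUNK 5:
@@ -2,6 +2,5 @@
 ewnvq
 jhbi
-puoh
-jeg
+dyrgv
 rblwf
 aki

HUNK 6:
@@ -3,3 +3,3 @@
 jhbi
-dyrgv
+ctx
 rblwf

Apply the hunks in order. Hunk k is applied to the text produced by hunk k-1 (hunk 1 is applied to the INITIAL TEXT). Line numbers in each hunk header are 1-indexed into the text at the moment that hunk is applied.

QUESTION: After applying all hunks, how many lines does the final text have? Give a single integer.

Hunk 1: at line 1 remove [smsgd,uvpgr] add [ewnvq,yhjuc,ftst] -> 10 lines: vdn ewnvq yhjuc ftst zaj qwti ywd juim qyhka oyiz
Hunk 2: at line 1 remove [yhjuc,ftst] add [jhbi,mwxwx] -> 10 lines: vdn ewnvq jhbi mwxwx zaj qwti ywd juim qyhka oyiz
Hunk 3: at line 2 remove [mwxwx,zaj,qwti] add [puoh,jeg,gtzl] -> 10 lines: vdn ewnvq jhbi puoh jeg gtzl ywd juim qyhka oyiz
Hunk 4: at line 4 remove [gtzl,ywd,juim] add [rblwf,aki] -> 9 lines: vdn ewnvq jhbi puoh jeg rblwf aki qyhka oyiz
Hunk 5: at line 2 remove [puoh,jeg] add [dyrgv] -> 8 lines: vdn ewnvq jhbi dyrgv rblwf aki qyhka oyiz
Hunk 6: at line 3 remove [dyrgv] add [ctx] -> 8 lines: vdn ewnvq jhbi ctx rblwf aki qyhka oyiz
Final line count: 8

Answer: 8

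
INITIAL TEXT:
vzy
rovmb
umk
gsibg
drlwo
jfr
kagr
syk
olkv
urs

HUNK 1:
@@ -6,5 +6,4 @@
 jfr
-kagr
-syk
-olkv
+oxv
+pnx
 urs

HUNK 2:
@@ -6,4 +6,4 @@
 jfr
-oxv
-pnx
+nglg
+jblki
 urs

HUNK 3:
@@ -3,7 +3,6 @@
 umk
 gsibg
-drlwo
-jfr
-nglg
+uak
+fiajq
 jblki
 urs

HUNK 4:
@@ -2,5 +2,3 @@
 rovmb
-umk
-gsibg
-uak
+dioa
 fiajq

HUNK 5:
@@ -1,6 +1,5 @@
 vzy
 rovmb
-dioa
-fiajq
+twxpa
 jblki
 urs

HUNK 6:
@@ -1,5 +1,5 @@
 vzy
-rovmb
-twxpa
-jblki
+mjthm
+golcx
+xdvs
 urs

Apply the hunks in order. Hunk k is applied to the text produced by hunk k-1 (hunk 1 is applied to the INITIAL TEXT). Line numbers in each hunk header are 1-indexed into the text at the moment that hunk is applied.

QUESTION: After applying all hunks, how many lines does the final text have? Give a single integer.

Hunk 1: at line 6 remove [kagr,syk,olkv] add [oxv,pnx] -> 9 lines: vzy rovmb umk gsibg drlwo jfr oxv pnx urs
Hunk 2: at line 6 remove [oxv,pnx] add [nglg,jblki] -> 9 lines: vzy rovmb umk gsibg drlwo jfr nglg jblki urs
Hunk 3: at line 3 remove [drlwo,jfr,nglg] add [uak,fiajq] -> 8 lines: vzy rovmb umk gsibg uak fiajq jblki urs
Hunk 4: at line 2 remove [umk,gsibg,uak] add [dioa] -> 6 lines: vzy rovmb dioa fiajq jblki urs
Hunk 5: at line 1 remove [dioa,fiajq] add [twxpa] -> 5 lines: vzy rovmb twxpa jblki urs
Hunk 6: at line 1 remove [rovmb,twxpa,jblki] add [mjthm,golcx,xdvs] -> 5 lines: vzy mjthm golcx xdvs urs
Final line count: 5

Answer: 5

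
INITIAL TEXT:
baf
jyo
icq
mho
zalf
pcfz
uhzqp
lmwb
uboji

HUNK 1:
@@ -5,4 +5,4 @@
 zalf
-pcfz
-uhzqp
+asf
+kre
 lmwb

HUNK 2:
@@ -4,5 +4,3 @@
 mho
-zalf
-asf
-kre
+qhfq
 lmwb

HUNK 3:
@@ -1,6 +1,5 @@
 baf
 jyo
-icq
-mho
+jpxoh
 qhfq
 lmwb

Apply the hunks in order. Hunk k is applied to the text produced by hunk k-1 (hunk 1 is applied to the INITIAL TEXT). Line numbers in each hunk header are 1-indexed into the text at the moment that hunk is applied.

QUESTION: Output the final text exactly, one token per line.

Hunk 1: at line 5 remove [pcfz,uhzqp] add [asf,kre] -> 9 lines: baf jyo icq mho zalf asf kre lmwb uboji
Hunk 2: at line 4 remove [zalf,asf,kre] add [qhfq] -> 7 lines: baf jyo icq mho qhfq lmwb uboji
Hunk 3: at line 1 remove [icq,mho] add [jpxoh] -> 6 lines: baf jyo jpxoh qhfq lmwb uboji

Answer: baf
jyo
jpxoh
qhfq
lmwb
uboji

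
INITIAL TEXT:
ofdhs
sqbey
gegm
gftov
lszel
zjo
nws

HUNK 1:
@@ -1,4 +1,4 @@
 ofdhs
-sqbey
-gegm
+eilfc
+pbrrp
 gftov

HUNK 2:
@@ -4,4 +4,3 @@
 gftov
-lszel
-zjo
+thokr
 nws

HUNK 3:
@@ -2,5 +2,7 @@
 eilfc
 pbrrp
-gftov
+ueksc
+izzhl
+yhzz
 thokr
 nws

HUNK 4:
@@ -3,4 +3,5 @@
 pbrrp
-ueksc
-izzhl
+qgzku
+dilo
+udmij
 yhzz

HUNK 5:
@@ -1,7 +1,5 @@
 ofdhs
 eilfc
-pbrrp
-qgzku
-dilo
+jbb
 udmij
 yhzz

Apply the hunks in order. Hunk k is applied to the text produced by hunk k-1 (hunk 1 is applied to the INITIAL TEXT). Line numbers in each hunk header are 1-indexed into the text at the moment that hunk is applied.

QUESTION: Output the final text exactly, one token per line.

Hunk 1: at line 1 remove [sqbey,gegm] add [eilfc,pbrrp] -> 7 lines: ofdhs eilfc pbrrp gftov lszel zjo nws
Hunk 2: at line 4 remove [lszel,zjo] add [thokr] -> 6 lines: ofdhs eilfc pbrrp gftov thokr nws
Hunk 3: at line 2 remove [gftov] add [ueksc,izzhl,yhzz] -> 8 lines: ofdhs eilfc pbrrp ueksc izzhl yhzz thokr nws
Hunk 4: at line 3 remove [ueksc,izzhl] add [qgzku,dilo,udmij] -> 9 lines: ofdhs eilfc pbrrp qgzku dilo udmij yhzz thokr nws
Hunk 5: at line 1 remove [pbrrp,qgzku,dilo] add [jbb] -> 7 lines: ofdhs eilfc jbb udmij yhzz thokr nws

Answer: ofdhs
eilfc
jbb
udmij
yhzz
thokr
nws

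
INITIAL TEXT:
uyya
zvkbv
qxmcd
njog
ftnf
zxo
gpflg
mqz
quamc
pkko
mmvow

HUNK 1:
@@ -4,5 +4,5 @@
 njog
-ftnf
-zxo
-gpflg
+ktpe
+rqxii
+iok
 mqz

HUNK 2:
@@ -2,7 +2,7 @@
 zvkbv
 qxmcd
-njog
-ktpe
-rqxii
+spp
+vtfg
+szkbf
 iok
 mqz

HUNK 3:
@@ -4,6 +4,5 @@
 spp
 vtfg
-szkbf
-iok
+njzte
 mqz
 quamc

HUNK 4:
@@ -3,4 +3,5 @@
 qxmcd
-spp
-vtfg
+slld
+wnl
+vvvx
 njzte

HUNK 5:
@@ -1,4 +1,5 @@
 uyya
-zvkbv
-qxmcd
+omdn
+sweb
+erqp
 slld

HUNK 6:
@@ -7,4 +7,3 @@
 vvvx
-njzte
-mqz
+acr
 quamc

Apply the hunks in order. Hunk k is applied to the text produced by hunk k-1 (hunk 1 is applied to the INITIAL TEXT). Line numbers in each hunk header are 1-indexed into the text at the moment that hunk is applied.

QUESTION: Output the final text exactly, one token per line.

Answer: uyya
omdn
sweb
erqp
slld
wnl
vvvx
acr
quamc
pkko
mmvow

Derivation:
Hunk 1: at line 4 remove [ftnf,zxo,gpflg] add [ktpe,rqxii,iok] -> 11 lines: uyya zvkbv qxmcd njog ktpe rqxii iok mqz quamc pkko mmvow
Hunk 2: at line 2 remove [njog,ktpe,rqxii] add [spp,vtfg,szkbf] -> 11 lines: uyya zvkbv qxmcd spp vtfg szkbf iok mqz quamc pkko mmvow
Hunk 3: at line 4 remove [szkbf,iok] add [njzte] -> 10 lines: uyya zvkbv qxmcd spp vtfg njzte mqz quamc pkko mmvow
Hunk 4: at line 3 remove [spp,vtfg] add [slld,wnl,vvvx] -> 11 lines: uyya zvkbv qxmcd slld wnl vvvx njzte mqz quamc pkko mmvow
Hunk 5: at line 1 remove [zvkbv,qxmcd] add [omdn,sweb,erqp] -> 12 lines: uyya omdn sweb erqp slld wnl vvvx njzte mqz quamc pkko mmvow
Hunk 6: at line 7 remove [njzte,mqz] add [acr] -> 11 lines: uyya omdn sweb erqp slld wnl vvvx acr quamc pkko mmvow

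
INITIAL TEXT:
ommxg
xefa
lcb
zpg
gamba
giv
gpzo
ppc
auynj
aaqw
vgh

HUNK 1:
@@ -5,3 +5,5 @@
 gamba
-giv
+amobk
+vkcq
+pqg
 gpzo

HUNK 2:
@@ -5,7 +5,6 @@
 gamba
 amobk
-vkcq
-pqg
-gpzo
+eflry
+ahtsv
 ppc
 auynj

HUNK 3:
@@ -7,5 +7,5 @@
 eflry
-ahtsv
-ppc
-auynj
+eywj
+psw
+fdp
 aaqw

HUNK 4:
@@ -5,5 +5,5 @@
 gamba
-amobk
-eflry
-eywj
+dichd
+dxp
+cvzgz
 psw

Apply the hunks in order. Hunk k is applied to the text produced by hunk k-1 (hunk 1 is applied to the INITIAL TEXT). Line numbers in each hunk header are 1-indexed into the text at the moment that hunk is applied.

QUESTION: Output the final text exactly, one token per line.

Answer: ommxg
xefa
lcb
zpg
gamba
dichd
dxp
cvzgz
psw
fdp
aaqw
vgh

Derivation:
Hunk 1: at line 5 remove [giv] add [amobk,vkcq,pqg] -> 13 lines: ommxg xefa lcb zpg gamba amobk vkcq pqg gpzo ppc auynj aaqw vgh
Hunk 2: at line 5 remove [vkcq,pqg,gpzo] add [eflry,ahtsv] -> 12 lines: ommxg xefa lcb zpg gamba amobk eflry ahtsv ppc auynj aaqw vgh
Hunk 3: at line 7 remove [ahtsv,ppc,auynj] add [eywj,psw,fdp] -> 12 lines: ommxg xefa lcb zpg gamba amobk eflry eywj psw fdp aaqw vgh
Hunk 4: at line 5 remove [amobk,eflry,eywj] add [dichd,dxp,cvzgz] -> 12 lines: ommxg xefa lcb zpg gamba dichd dxp cvzgz psw fdp aaqw vgh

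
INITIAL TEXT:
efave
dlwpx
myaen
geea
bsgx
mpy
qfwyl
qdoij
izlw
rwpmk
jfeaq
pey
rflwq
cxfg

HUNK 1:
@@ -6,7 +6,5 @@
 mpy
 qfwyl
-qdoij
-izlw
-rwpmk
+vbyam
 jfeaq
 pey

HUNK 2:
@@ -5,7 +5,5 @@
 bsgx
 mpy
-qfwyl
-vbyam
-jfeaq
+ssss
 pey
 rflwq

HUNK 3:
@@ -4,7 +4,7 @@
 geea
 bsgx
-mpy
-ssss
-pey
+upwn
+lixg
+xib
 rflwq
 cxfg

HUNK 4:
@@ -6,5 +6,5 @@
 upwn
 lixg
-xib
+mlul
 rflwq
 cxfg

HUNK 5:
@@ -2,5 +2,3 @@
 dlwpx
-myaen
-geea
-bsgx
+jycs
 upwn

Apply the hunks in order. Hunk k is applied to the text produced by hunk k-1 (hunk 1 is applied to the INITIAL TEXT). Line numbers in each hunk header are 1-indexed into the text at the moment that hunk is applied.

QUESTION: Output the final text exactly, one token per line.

Answer: efave
dlwpx
jycs
upwn
lixg
mlul
rflwq
cxfg

Derivation:
Hunk 1: at line 6 remove [qdoij,izlw,rwpmk] add [vbyam] -> 12 lines: efave dlwpx myaen geea bsgx mpy qfwyl vbyam jfeaq pey rflwq cxfg
Hunk 2: at line 5 remove [qfwyl,vbyam,jfeaq] add [ssss] -> 10 lines: efave dlwpx myaen geea bsgx mpy ssss pey rflwq cxfg
Hunk 3: at line 4 remove [mpy,ssss,pey] add [upwn,lixg,xib] -> 10 lines: efave dlwpx myaen geea bsgx upwn lixg xib rflwq cxfg
Hunk 4: at line 6 remove [xib] add [mlul] -> 10 lines: efave dlwpx myaen geea bsgx upwn lixg mlul rflwq cxfg
Hunk 5: at line 2 remove [myaen,geea,bsgx] add [jycs] -> 8 lines: efave dlwpx jycs upwn lixg mlul rflwq cxfg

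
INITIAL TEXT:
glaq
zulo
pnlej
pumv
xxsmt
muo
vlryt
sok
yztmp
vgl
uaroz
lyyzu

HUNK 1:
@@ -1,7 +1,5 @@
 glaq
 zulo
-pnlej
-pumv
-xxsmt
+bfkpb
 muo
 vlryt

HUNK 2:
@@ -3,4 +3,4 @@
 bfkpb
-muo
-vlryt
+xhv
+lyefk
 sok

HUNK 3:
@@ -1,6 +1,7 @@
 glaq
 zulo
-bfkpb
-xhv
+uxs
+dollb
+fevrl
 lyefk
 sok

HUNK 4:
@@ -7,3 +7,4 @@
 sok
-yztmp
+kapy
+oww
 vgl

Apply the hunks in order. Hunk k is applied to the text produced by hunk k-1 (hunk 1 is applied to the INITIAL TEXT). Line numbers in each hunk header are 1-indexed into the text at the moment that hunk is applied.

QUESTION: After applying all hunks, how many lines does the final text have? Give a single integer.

Answer: 12

Derivation:
Hunk 1: at line 1 remove [pnlej,pumv,xxsmt] add [bfkpb] -> 10 lines: glaq zulo bfkpb muo vlryt sok yztmp vgl uaroz lyyzu
Hunk 2: at line 3 remove [muo,vlryt] add [xhv,lyefk] -> 10 lines: glaq zulo bfkpb xhv lyefk sok yztmp vgl uaroz lyyzu
Hunk 3: at line 1 remove [bfkpb,xhv] add [uxs,dollb,fevrl] -> 11 lines: glaq zulo uxs dollb fevrl lyefk sok yztmp vgl uaroz lyyzu
Hunk 4: at line 7 remove [yztmp] add [kapy,oww] -> 12 lines: glaq zulo uxs dollb fevrl lyefk sok kapy oww vgl uaroz lyyzu
Final line count: 12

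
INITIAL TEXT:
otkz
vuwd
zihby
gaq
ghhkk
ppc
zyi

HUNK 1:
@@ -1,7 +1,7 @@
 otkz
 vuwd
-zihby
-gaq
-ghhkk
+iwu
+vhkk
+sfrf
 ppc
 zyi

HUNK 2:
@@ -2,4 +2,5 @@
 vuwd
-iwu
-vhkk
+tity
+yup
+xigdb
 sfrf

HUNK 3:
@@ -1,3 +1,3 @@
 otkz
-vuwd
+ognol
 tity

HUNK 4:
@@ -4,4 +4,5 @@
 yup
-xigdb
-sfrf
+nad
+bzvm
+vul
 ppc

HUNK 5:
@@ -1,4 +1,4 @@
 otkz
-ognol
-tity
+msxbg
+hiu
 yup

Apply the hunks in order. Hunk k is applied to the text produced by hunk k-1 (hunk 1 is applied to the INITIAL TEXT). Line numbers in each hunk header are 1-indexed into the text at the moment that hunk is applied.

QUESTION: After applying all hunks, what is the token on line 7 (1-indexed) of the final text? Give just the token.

Hunk 1: at line 1 remove [zihby,gaq,ghhkk] add [iwu,vhkk,sfrf] -> 7 lines: otkz vuwd iwu vhkk sfrf ppc zyi
Hunk 2: at line 2 remove [iwu,vhkk] add [tity,yup,xigdb] -> 8 lines: otkz vuwd tity yup xigdb sfrf ppc zyi
Hunk 3: at line 1 remove [vuwd] add [ognol] -> 8 lines: otkz ognol tity yup xigdb sfrf ppc zyi
Hunk 4: at line 4 remove [xigdb,sfrf] add [nad,bzvm,vul] -> 9 lines: otkz ognol tity yup nad bzvm vul ppc zyi
Hunk 5: at line 1 remove [ognol,tity] add [msxbg,hiu] -> 9 lines: otkz msxbg hiu yup nad bzvm vul ppc zyi
Final line 7: vul

Answer: vul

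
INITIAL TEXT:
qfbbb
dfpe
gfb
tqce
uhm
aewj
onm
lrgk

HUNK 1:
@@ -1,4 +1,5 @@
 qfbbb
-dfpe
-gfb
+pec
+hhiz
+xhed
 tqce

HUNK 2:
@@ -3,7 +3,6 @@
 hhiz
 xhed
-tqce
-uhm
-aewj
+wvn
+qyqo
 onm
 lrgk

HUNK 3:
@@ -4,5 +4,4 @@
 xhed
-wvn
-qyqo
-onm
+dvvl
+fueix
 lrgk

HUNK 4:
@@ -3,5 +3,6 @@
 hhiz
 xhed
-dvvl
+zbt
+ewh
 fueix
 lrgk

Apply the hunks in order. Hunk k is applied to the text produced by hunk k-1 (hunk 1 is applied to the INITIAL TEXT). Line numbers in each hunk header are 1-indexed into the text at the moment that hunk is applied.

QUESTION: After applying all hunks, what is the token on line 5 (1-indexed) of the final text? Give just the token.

Answer: zbt

Derivation:
Hunk 1: at line 1 remove [dfpe,gfb] add [pec,hhiz,xhed] -> 9 lines: qfbbb pec hhiz xhed tqce uhm aewj onm lrgk
Hunk 2: at line 3 remove [tqce,uhm,aewj] add [wvn,qyqo] -> 8 lines: qfbbb pec hhiz xhed wvn qyqo onm lrgk
Hunk 3: at line 4 remove [wvn,qyqo,onm] add [dvvl,fueix] -> 7 lines: qfbbb pec hhiz xhed dvvl fueix lrgk
Hunk 4: at line 3 remove [dvvl] add [zbt,ewh] -> 8 lines: qfbbb pec hhiz xhed zbt ewh fueix lrgk
Final line 5: zbt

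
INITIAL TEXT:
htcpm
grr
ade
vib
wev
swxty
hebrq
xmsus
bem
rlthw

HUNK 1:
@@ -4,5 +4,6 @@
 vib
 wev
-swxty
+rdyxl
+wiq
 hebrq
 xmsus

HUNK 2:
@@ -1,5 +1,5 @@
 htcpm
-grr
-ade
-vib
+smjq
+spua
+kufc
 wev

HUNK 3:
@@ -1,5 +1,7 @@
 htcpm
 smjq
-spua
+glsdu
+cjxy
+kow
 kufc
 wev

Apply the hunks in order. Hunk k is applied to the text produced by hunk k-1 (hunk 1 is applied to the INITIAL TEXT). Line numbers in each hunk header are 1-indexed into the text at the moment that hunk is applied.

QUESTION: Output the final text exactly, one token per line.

Answer: htcpm
smjq
glsdu
cjxy
kow
kufc
wev
rdyxl
wiq
hebrq
xmsus
bem
rlthw

Derivation:
Hunk 1: at line 4 remove [swxty] add [rdyxl,wiq] -> 11 lines: htcpm grr ade vib wev rdyxl wiq hebrq xmsus bem rlthw
Hunk 2: at line 1 remove [grr,ade,vib] add [smjq,spua,kufc] -> 11 lines: htcpm smjq spua kufc wev rdyxl wiq hebrq xmsus bem rlthw
Hunk 3: at line 1 remove [spua] add [glsdu,cjxy,kow] -> 13 lines: htcpm smjq glsdu cjxy kow kufc wev rdyxl wiq hebrq xmsus bem rlthw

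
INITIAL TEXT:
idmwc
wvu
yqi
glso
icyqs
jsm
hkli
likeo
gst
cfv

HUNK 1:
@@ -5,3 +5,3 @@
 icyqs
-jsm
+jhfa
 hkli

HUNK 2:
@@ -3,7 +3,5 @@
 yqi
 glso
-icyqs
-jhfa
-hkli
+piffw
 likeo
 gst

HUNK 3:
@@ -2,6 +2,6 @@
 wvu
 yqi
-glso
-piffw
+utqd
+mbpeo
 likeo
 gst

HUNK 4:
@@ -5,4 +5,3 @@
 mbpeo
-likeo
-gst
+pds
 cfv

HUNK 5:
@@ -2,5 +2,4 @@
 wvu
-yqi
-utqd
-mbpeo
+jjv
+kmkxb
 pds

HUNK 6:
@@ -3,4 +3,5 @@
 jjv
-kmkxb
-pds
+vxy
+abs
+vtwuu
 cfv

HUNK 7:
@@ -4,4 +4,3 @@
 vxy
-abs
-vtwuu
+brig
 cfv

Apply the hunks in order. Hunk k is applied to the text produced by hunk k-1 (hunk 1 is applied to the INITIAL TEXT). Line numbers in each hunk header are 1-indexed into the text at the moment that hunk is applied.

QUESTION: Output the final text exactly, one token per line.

Answer: idmwc
wvu
jjv
vxy
brig
cfv

Derivation:
Hunk 1: at line 5 remove [jsm] add [jhfa] -> 10 lines: idmwc wvu yqi glso icyqs jhfa hkli likeo gst cfv
Hunk 2: at line 3 remove [icyqs,jhfa,hkli] add [piffw] -> 8 lines: idmwc wvu yqi glso piffw likeo gst cfv
Hunk 3: at line 2 remove [glso,piffw] add [utqd,mbpeo] -> 8 lines: idmwc wvu yqi utqd mbpeo likeo gst cfv
Hunk 4: at line 5 remove [likeo,gst] add [pds] -> 7 lines: idmwc wvu yqi utqd mbpeo pds cfv
Hunk 5: at line 2 remove [yqi,utqd,mbpeo] add [jjv,kmkxb] -> 6 lines: idmwc wvu jjv kmkxb pds cfv
Hunk 6: at line 3 remove [kmkxb,pds] add [vxy,abs,vtwuu] -> 7 lines: idmwc wvu jjv vxy abs vtwuu cfv
Hunk 7: at line 4 remove [abs,vtwuu] add [brig] -> 6 lines: idmwc wvu jjv vxy brig cfv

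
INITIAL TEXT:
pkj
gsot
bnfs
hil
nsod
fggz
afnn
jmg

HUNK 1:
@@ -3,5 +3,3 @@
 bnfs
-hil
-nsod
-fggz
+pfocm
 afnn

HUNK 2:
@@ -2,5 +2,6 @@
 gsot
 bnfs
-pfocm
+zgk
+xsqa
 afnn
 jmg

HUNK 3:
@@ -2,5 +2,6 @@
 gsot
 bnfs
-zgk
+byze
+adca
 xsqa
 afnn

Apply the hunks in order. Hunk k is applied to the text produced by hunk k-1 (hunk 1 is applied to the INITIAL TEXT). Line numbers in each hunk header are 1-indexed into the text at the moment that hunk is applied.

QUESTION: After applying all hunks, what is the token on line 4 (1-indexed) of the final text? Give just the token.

Hunk 1: at line 3 remove [hil,nsod,fggz] add [pfocm] -> 6 lines: pkj gsot bnfs pfocm afnn jmg
Hunk 2: at line 2 remove [pfocm] add [zgk,xsqa] -> 7 lines: pkj gsot bnfs zgk xsqa afnn jmg
Hunk 3: at line 2 remove [zgk] add [byze,adca] -> 8 lines: pkj gsot bnfs byze adca xsqa afnn jmg
Final line 4: byze

Answer: byze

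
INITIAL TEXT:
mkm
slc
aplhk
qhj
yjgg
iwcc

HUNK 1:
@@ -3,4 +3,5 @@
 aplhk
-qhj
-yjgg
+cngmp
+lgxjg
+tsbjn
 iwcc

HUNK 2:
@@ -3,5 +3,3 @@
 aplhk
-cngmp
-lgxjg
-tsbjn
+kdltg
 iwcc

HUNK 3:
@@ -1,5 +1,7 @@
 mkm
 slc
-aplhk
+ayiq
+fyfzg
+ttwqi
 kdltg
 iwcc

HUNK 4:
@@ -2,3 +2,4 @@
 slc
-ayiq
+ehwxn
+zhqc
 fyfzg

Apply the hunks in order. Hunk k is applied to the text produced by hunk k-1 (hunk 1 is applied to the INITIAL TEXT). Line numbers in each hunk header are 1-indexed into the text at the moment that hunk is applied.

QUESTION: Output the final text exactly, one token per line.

Answer: mkm
slc
ehwxn
zhqc
fyfzg
ttwqi
kdltg
iwcc

Derivation:
Hunk 1: at line 3 remove [qhj,yjgg] add [cngmp,lgxjg,tsbjn] -> 7 lines: mkm slc aplhk cngmp lgxjg tsbjn iwcc
Hunk 2: at line 3 remove [cngmp,lgxjg,tsbjn] add [kdltg] -> 5 lines: mkm slc aplhk kdltg iwcc
Hunk 3: at line 1 remove [aplhk] add [ayiq,fyfzg,ttwqi] -> 7 lines: mkm slc ayiq fyfzg ttwqi kdltg iwcc
Hunk 4: at line 2 remove [ayiq] add [ehwxn,zhqc] -> 8 lines: mkm slc ehwxn zhqc fyfzg ttwqi kdltg iwcc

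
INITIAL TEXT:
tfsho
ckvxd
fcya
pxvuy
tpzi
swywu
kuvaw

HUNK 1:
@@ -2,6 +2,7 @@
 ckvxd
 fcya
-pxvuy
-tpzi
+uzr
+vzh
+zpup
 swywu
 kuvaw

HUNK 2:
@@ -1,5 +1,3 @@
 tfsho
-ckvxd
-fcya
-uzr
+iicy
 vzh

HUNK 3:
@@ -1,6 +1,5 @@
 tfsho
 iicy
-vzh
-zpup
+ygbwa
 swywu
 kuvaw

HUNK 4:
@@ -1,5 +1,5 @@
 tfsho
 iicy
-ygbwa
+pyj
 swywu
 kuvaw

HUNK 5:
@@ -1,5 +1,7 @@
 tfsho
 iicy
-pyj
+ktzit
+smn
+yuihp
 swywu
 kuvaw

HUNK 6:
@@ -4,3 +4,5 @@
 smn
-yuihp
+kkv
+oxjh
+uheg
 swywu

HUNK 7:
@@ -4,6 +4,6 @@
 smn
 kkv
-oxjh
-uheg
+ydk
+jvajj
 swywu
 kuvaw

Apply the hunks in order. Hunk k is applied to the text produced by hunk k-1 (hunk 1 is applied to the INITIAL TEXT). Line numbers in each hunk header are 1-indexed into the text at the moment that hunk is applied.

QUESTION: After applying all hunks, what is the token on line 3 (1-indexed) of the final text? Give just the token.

Answer: ktzit

Derivation:
Hunk 1: at line 2 remove [pxvuy,tpzi] add [uzr,vzh,zpup] -> 8 lines: tfsho ckvxd fcya uzr vzh zpup swywu kuvaw
Hunk 2: at line 1 remove [ckvxd,fcya,uzr] add [iicy] -> 6 lines: tfsho iicy vzh zpup swywu kuvaw
Hunk 3: at line 1 remove [vzh,zpup] add [ygbwa] -> 5 lines: tfsho iicy ygbwa swywu kuvaw
Hunk 4: at line 1 remove [ygbwa] add [pyj] -> 5 lines: tfsho iicy pyj swywu kuvaw
Hunk 5: at line 1 remove [pyj] add [ktzit,smn,yuihp] -> 7 lines: tfsho iicy ktzit smn yuihp swywu kuvaw
Hunk 6: at line 4 remove [yuihp] add [kkv,oxjh,uheg] -> 9 lines: tfsho iicy ktzit smn kkv oxjh uheg swywu kuvaw
Hunk 7: at line 4 remove [oxjh,uheg] add [ydk,jvajj] -> 9 lines: tfsho iicy ktzit smn kkv ydk jvajj swywu kuvaw
Final line 3: ktzit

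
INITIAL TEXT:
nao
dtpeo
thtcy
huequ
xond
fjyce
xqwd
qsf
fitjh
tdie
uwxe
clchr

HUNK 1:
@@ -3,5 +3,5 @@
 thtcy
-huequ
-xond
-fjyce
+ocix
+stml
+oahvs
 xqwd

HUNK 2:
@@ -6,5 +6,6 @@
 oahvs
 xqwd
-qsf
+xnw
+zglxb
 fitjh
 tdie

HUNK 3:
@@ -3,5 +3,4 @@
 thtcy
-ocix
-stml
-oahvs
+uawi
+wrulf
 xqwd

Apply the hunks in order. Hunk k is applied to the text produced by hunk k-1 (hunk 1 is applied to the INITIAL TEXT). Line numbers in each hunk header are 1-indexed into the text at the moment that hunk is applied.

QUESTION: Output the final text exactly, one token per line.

Answer: nao
dtpeo
thtcy
uawi
wrulf
xqwd
xnw
zglxb
fitjh
tdie
uwxe
clchr

Derivation:
Hunk 1: at line 3 remove [huequ,xond,fjyce] add [ocix,stml,oahvs] -> 12 lines: nao dtpeo thtcy ocix stml oahvs xqwd qsf fitjh tdie uwxe clchr
Hunk 2: at line 6 remove [qsf] add [xnw,zglxb] -> 13 lines: nao dtpeo thtcy ocix stml oahvs xqwd xnw zglxb fitjh tdie uwxe clchr
Hunk 3: at line 3 remove [ocix,stml,oahvs] add [uawi,wrulf] -> 12 lines: nao dtpeo thtcy uawi wrulf xqwd xnw zglxb fitjh tdie uwxe clchr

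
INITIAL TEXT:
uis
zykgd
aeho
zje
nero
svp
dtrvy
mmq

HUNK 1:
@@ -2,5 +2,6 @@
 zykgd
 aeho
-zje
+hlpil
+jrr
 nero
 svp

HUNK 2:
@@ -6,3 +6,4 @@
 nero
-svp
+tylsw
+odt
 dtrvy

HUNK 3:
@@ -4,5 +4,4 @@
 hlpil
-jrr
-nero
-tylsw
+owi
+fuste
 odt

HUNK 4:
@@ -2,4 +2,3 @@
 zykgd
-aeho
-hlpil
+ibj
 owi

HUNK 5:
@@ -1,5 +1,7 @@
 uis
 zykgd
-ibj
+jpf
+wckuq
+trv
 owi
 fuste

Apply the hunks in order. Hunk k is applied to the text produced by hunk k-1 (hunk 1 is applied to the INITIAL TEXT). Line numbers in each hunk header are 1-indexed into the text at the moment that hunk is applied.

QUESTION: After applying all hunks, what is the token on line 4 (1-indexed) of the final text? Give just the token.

Answer: wckuq

Derivation:
Hunk 1: at line 2 remove [zje] add [hlpil,jrr] -> 9 lines: uis zykgd aeho hlpil jrr nero svp dtrvy mmq
Hunk 2: at line 6 remove [svp] add [tylsw,odt] -> 10 lines: uis zykgd aeho hlpil jrr nero tylsw odt dtrvy mmq
Hunk 3: at line 4 remove [jrr,nero,tylsw] add [owi,fuste] -> 9 lines: uis zykgd aeho hlpil owi fuste odt dtrvy mmq
Hunk 4: at line 2 remove [aeho,hlpil] add [ibj] -> 8 lines: uis zykgd ibj owi fuste odt dtrvy mmq
Hunk 5: at line 1 remove [ibj] add [jpf,wckuq,trv] -> 10 lines: uis zykgd jpf wckuq trv owi fuste odt dtrvy mmq
Final line 4: wckuq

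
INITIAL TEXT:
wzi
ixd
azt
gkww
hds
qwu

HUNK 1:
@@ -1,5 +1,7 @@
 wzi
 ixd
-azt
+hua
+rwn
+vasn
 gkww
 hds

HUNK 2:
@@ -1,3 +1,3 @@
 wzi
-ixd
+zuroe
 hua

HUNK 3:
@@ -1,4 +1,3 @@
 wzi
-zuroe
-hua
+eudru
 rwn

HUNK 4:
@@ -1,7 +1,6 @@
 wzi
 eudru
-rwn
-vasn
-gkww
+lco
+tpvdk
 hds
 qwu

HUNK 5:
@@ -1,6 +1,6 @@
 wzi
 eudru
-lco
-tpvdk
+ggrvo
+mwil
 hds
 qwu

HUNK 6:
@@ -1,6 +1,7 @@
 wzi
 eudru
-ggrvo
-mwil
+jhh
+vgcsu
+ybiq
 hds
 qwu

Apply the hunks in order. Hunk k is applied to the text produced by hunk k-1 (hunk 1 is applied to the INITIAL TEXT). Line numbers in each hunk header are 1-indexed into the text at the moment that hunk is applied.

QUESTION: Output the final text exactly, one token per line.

Hunk 1: at line 1 remove [azt] add [hua,rwn,vasn] -> 8 lines: wzi ixd hua rwn vasn gkww hds qwu
Hunk 2: at line 1 remove [ixd] add [zuroe] -> 8 lines: wzi zuroe hua rwn vasn gkww hds qwu
Hunk 3: at line 1 remove [zuroe,hua] add [eudru] -> 7 lines: wzi eudru rwn vasn gkww hds qwu
Hunk 4: at line 1 remove [rwn,vasn,gkww] add [lco,tpvdk] -> 6 lines: wzi eudru lco tpvdk hds qwu
Hunk 5: at line 1 remove [lco,tpvdk] add [ggrvo,mwil] -> 6 lines: wzi eudru ggrvo mwil hds qwu
Hunk 6: at line 1 remove [ggrvo,mwil] add [jhh,vgcsu,ybiq] -> 7 lines: wzi eudru jhh vgcsu ybiq hds qwu

Answer: wzi
eudru
jhh
vgcsu
ybiq
hds
qwu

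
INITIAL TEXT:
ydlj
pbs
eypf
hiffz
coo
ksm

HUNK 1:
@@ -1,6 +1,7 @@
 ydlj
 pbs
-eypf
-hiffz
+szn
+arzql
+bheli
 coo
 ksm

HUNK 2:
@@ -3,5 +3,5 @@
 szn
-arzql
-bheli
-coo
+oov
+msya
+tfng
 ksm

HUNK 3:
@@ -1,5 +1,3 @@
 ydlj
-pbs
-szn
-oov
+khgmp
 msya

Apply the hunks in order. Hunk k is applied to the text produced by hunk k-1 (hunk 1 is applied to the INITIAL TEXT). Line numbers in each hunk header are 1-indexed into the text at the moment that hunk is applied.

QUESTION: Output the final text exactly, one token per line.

Hunk 1: at line 1 remove [eypf,hiffz] add [szn,arzql,bheli] -> 7 lines: ydlj pbs szn arzql bheli coo ksm
Hunk 2: at line 3 remove [arzql,bheli,coo] add [oov,msya,tfng] -> 7 lines: ydlj pbs szn oov msya tfng ksm
Hunk 3: at line 1 remove [pbs,szn,oov] add [khgmp] -> 5 lines: ydlj khgmp msya tfng ksm

Answer: ydlj
khgmp
msya
tfng
ksm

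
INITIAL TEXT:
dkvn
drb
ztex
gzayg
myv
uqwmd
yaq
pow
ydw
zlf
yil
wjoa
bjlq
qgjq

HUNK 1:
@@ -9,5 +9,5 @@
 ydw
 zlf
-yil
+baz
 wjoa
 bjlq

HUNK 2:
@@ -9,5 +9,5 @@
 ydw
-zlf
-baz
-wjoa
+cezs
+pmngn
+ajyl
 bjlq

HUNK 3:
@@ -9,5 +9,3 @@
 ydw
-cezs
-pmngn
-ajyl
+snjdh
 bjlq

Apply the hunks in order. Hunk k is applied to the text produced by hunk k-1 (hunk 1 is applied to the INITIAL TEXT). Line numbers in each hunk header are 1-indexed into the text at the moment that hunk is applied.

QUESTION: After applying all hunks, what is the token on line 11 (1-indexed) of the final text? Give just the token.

Answer: bjlq

Derivation:
Hunk 1: at line 9 remove [yil] add [baz] -> 14 lines: dkvn drb ztex gzayg myv uqwmd yaq pow ydw zlf baz wjoa bjlq qgjq
Hunk 2: at line 9 remove [zlf,baz,wjoa] add [cezs,pmngn,ajyl] -> 14 lines: dkvn drb ztex gzayg myv uqwmd yaq pow ydw cezs pmngn ajyl bjlq qgjq
Hunk 3: at line 9 remove [cezs,pmngn,ajyl] add [snjdh] -> 12 lines: dkvn drb ztex gzayg myv uqwmd yaq pow ydw snjdh bjlq qgjq
Final line 11: bjlq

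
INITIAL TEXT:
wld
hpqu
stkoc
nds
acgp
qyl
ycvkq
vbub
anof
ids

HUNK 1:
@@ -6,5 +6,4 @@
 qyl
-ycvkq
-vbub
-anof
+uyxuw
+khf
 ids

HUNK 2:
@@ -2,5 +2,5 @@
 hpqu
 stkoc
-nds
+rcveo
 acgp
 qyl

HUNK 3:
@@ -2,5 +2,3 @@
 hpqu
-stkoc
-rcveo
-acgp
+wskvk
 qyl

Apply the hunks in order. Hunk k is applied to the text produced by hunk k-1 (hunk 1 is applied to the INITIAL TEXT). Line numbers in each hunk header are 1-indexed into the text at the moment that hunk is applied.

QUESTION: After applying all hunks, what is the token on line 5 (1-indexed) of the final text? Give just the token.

Hunk 1: at line 6 remove [ycvkq,vbub,anof] add [uyxuw,khf] -> 9 lines: wld hpqu stkoc nds acgp qyl uyxuw khf ids
Hunk 2: at line 2 remove [nds] add [rcveo] -> 9 lines: wld hpqu stkoc rcveo acgp qyl uyxuw khf ids
Hunk 3: at line 2 remove [stkoc,rcveo,acgp] add [wskvk] -> 7 lines: wld hpqu wskvk qyl uyxuw khf ids
Final line 5: uyxuw

Answer: uyxuw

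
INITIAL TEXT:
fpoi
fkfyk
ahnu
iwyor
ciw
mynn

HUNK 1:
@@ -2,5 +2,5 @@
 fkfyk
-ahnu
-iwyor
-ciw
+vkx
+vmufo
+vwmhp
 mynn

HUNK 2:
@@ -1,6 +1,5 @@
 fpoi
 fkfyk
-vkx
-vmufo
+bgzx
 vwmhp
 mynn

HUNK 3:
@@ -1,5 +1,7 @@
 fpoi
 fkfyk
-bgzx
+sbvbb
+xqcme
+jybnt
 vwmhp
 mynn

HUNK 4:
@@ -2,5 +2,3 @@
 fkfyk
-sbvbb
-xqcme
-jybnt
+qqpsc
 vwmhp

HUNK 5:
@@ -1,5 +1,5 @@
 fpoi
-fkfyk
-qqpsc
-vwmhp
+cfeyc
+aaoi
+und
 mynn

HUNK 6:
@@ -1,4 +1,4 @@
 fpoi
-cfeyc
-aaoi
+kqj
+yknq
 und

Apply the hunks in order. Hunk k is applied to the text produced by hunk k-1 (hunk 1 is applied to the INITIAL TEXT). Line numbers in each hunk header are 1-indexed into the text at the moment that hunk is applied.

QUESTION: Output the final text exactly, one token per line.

Answer: fpoi
kqj
yknq
und
mynn

Derivation:
Hunk 1: at line 2 remove [ahnu,iwyor,ciw] add [vkx,vmufo,vwmhp] -> 6 lines: fpoi fkfyk vkx vmufo vwmhp mynn
Hunk 2: at line 1 remove [vkx,vmufo] add [bgzx] -> 5 lines: fpoi fkfyk bgzx vwmhp mynn
Hunk 3: at line 1 remove [bgzx] add [sbvbb,xqcme,jybnt] -> 7 lines: fpoi fkfyk sbvbb xqcme jybnt vwmhp mynn
Hunk 4: at line 2 remove [sbvbb,xqcme,jybnt] add [qqpsc] -> 5 lines: fpoi fkfyk qqpsc vwmhp mynn
Hunk 5: at line 1 remove [fkfyk,qqpsc,vwmhp] add [cfeyc,aaoi,und] -> 5 lines: fpoi cfeyc aaoi und mynn
Hunk 6: at line 1 remove [cfeyc,aaoi] add [kqj,yknq] -> 5 lines: fpoi kqj yknq und mynn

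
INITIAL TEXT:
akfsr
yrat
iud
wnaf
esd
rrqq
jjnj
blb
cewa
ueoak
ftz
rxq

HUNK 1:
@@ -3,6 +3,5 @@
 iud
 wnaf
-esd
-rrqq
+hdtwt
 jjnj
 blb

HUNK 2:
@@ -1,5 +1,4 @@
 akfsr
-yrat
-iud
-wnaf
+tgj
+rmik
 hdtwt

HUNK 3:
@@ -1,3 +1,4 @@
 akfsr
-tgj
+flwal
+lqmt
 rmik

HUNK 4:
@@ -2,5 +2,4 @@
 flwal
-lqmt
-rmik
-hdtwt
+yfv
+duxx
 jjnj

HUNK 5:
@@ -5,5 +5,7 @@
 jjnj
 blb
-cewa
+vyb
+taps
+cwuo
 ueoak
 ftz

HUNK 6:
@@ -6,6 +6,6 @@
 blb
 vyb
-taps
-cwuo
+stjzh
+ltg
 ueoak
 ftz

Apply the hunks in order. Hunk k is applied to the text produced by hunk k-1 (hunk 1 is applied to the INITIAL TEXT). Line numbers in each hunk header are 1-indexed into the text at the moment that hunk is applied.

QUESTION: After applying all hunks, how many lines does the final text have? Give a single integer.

Answer: 12

Derivation:
Hunk 1: at line 3 remove [esd,rrqq] add [hdtwt] -> 11 lines: akfsr yrat iud wnaf hdtwt jjnj blb cewa ueoak ftz rxq
Hunk 2: at line 1 remove [yrat,iud,wnaf] add [tgj,rmik] -> 10 lines: akfsr tgj rmik hdtwt jjnj blb cewa ueoak ftz rxq
Hunk 3: at line 1 remove [tgj] add [flwal,lqmt] -> 11 lines: akfsr flwal lqmt rmik hdtwt jjnj blb cewa ueoak ftz rxq
Hunk 4: at line 2 remove [lqmt,rmik,hdtwt] add [yfv,duxx] -> 10 lines: akfsr flwal yfv duxx jjnj blb cewa ueoak ftz rxq
Hunk 5: at line 5 remove [cewa] add [vyb,taps,cwuo] -> 12 lines: akfsr flwal yfv duxx jjnj blb vyb taps cwuo ueoak ftz rxq
Hunk 6: at line 6 remove [taps,cwuo] add [stjzh,ltg] -> 12 lines: akfsr flwal yfv duxx jjnj blb vyb stjzh ltg ueoak ftz rxq
Final line count: 12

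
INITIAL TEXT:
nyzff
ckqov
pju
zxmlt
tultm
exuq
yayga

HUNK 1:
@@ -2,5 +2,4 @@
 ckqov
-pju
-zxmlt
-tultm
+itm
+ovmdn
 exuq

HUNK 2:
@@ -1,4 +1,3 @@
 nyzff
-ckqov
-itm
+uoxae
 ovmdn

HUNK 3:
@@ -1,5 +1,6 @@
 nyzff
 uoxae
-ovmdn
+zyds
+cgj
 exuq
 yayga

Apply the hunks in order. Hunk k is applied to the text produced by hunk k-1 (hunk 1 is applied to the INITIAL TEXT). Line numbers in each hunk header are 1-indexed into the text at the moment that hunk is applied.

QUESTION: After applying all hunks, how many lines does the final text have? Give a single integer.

Answer: 6

Derivation:
Hunk 1: at line 2 remove [pju,zxmlt,tultm] add [itm,ovmdn] -> 6 lines: nyzff ckqov itm ovmdn exuq yayga
Hunk 2: at line 1 remove [ckqov,itm] add [uoxae] -> 5 lines: nyzff uoxae ovmdn exuq yayga
Hunk 3: at line 1 remove [ovmdn] add [zyds,cgj] -> 6 lines: nyzff uoxae zyds cgj exuq yayga
Final line count: 6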